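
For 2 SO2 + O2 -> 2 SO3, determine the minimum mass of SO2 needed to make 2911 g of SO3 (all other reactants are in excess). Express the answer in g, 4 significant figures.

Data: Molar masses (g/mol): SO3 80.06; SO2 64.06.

2329 g

n(SO3) = 2911 / 80.06 = 36.36 mol
n(SO2) = (2/2) × 36.36 = 36.36 mol
mass = 36.36 × 64.06 = 2329 g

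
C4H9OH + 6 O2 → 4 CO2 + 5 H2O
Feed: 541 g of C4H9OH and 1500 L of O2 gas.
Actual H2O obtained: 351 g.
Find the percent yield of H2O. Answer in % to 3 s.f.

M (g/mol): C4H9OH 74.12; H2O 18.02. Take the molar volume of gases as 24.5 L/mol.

53.4 %

n(C4H9OH) = 541.0 / 74.12 = 7.299 mol
n(O2) = 1500 / 24.5 = 61.22 mol
n/ν → C4H9OH: 7.299, O2: 10.20; C4H9OH is limiting.
theoretical n(H2O) = (5/1) × 7.299 = 36.50 mol → 657.7 g
% yield = 351 / 657.7 × 100 = 53.37 %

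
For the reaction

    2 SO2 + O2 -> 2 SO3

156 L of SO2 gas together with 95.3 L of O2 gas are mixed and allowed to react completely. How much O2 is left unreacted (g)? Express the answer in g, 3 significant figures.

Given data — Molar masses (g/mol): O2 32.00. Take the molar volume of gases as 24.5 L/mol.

22.6 g

n(SO2) = 156.0 / 24.5 = 6.367 mol
n(O2) = 95.30 / 24.5 = 3.890 mol
n/ν for SO2 = 6.367/2 = 3.184
n/ν for O2 = 3.890/1 = 3.890
Smallest n/ν is SO2 → limiting reagent.
O2 consumed = (1/2) × 6.367 = 3.184 mol
O2 remaining = 3.890 − 3.184 = 0.7060 mol
mass = 0.7060 × 32.00 = 22.59 g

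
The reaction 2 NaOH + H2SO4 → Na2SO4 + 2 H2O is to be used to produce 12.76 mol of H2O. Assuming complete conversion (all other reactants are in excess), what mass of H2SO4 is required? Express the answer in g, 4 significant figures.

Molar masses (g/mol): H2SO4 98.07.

n(H2O) = 12.76 mol
n(H2SO4) = (1/2) × 12.76 = 6.380 mol
mass = 6.380 × 98.07 = 625.7 g

625.7 g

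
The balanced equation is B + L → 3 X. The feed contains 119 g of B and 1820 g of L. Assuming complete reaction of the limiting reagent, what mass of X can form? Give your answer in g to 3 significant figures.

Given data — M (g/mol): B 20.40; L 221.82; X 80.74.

n(B) = 119.0 / 20.40 = 5.833 mol
n(L) = 1820 / 221.82 = 8.205 mol
n/ν → B: 5.833, L: 8.205; B is limiting.
n(X) = (3/1) × 5.833 = 17.50 mol
mass = 17.50 × 80.74 = 1413 g

1410 g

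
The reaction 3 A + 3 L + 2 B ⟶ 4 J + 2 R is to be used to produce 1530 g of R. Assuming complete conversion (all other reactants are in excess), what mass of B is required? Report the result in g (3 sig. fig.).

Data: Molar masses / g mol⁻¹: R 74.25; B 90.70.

1870 g

n(R) = 1530 / 74.25 = 20.61 mol
n(B) = (2/2) × 20.61 = 20.61 mol
mass = 20.61 × 90.70 = 1869 g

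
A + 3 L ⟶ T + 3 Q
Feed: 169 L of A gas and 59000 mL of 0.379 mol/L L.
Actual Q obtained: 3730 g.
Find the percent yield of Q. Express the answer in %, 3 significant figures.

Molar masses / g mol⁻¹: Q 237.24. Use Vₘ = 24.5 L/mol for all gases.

76.0 %

n(A) = 169.0 / 24.5 = 6.898 mol
n(L) = 0.379 × 59000/1000 = 22.36 mol
n/ν for A = 6.898/1 = 6.898
n/ν for L = 22.36/3 = 7.453
Smallest n/ν is A → limiting reagent.
theoretical n(Q) = (3/1) × 6.898 = 20.69 mol → 4908 g
% yield = 3730 / 4908 × 100 = 76.00 %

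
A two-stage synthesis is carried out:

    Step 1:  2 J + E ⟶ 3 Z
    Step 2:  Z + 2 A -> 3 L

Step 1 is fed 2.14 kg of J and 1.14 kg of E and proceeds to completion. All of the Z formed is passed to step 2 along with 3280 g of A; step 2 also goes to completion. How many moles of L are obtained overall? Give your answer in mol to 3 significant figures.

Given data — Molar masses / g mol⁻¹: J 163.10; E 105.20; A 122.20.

40.3 mol

Step 1:
n(J) = 2.140×1000 / 163.10 = 13.12 mol
n(E) = 1.140×1000 / 105.20 = 10.84 mol
n/ν for J = 13.12/2 = 6.560
n/ν for E = 10.84/1 = 10.84
Smallest n/ν is J → limiting reagent.
n(Z) produced = (3/2) × 13.12 = 19.68 mol
Step 2:
n(Z) available = 19.68 mol
n(A) = 3280 / 122.20 = 26.84 mol
n/ν for Z = 19.68/1 = 19.68
n/ν for A = 26.84/2 = 13.42
Smallest n/ν is A → limiting reagent.
n(L) = (3/2) × 26.84 = 40.26 mol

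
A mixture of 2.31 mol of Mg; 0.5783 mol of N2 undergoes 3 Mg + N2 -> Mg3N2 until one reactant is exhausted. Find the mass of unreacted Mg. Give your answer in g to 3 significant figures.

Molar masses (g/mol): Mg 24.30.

n(Mg) = 2.310 mol
n(N2) = 0.5783 mol
n/ν → Mg: 0.7700, N2: 0.5783; N2 is limiting.
Mg consumed = (3/1) × 0.5783 = 1.735 mol
Mg remaining = 2.310 − 1.735 = 0.5750 mol
mass = 0.5750 × 24.30 = 13.97 g

14.0 g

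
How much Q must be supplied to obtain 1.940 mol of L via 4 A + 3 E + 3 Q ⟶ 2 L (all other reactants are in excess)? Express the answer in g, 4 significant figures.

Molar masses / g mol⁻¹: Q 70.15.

204.1 g

n(L) = 1.940 mol
n(Q) = (3/2) × 1.940 = 2.910 mol
mass = 2.910 × 70.15 = 204.1 g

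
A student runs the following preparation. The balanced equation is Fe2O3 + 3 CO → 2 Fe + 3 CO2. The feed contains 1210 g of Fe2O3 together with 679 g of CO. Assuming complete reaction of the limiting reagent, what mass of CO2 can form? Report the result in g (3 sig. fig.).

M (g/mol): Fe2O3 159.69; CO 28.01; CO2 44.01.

1000 g

n(Fe2O3) = 1210 / 159.69 = 7.577 mol
n(CO) = 679.0 / 28.01 = 24.24 mol
n/ν for Fe2O3 = 7.577/1 = 7.577
n/ν for CO = 24.24/3 = 8.080
Smallest n/ν is Fe2O3 → limiting reagent.
n(CO2) = (3/1) × 7.577 = 22.73 mol
mass = 22.73 × 44.01 = 1000 g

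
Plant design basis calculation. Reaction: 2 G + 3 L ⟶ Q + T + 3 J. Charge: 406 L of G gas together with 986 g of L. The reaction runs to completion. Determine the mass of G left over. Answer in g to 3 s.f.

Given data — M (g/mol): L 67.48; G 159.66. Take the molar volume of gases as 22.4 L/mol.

1340 g

n(G) = 406.0 / 22.4 = 18.13 mol
n(L) = 986.0 / 67.48 = 14.61 mol
n/ν → G: 9.065, L: 4.870; L is limiting.
G consumed = (2/3) × 14.61 = 9.740 mol
G remaining = 18.13 − 9.740 = 8.390 mol
mass = 8.390 × 159.66 = 1340 g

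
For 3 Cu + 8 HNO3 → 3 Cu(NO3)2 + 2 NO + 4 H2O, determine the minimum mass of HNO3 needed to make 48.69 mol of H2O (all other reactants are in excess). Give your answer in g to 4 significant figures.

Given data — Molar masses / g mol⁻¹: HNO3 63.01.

6136 g

n(H2O) = 48.69 mol
n(HNO3) = (8/4) × 48.69 = 97.38 mol
mass = 97.38 × 63.01 = 6136 g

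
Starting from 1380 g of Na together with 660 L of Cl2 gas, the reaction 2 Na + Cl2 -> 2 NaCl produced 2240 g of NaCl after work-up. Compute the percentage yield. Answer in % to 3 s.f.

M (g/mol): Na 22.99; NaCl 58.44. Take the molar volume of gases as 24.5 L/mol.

n(Na) = 1380 / 22.99 = 60.03 mol
n(Cl2) = 660.0 / 24.5 = 26.94 mol
n/ν for Na = 60.03/2 = 30.02
n/ν for Cl2 = 26.94/1 = 26.94
Smallest n/ν is Cl2 → limiting reagent.
theoretical n(NaCl) = (2/1) × 26.94 = 53.88 mol → 3149 g
% yield = 2240 / 3149 × 100 = 71.13 %

71.1 %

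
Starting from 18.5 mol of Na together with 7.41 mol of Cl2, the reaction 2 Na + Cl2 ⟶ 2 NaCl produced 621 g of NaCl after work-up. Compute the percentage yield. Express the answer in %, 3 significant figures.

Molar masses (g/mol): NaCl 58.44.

71.7 %

n(Na) = 18.50 mol
n(Cl2) = 7.410 mol
n/ν for Na = 18.50/2 = 9.250
n/ν for Cl2 = 7.410/1 = 7.410
Smallest n/ν is Cl2 → limiting reagent.
theoretical n(NaCl) = (2/1) × 7.410 = 14.82 mol → 866.1 g
% yield = 621 / 866.1 × 100 = 71.70 %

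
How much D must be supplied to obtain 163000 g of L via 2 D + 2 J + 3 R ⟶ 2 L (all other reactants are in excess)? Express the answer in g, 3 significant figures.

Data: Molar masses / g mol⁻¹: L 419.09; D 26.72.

10400 g

n(L) = 163000 / 419.09 = 388.9 mol
n(D) = (2/2) × 388.9 = 388.9 mol
mass = 388.9 × 26.72 = 10390 g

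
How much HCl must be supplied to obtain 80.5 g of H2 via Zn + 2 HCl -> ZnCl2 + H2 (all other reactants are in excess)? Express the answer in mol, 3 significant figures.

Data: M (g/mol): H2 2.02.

79.7 mol

n(H2) = 80.5 / 2.02 = 39.85 mol
n(HCl) = (2/1) × 39.85 = 79.70 mol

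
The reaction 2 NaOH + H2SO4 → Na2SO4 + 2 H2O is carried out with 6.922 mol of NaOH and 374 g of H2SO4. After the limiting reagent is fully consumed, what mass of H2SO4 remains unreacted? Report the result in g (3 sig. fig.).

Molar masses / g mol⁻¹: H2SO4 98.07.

34.6 g

n(NaOH) = 6.922 mol
n(H2SO4) = 374.0 / 98.07 = 3.814 mol
n/ν → NaOH: 3.461, H2SO4: 3.814; NaOH is limiting.
H2SO4 consumed = (1/2) × 6.922 = 3.461 mol
H2SO4 remaining = 3.814 − 3.461 = 0.3530 mol
mass = 0.3530 × 98.07 = 34.62 g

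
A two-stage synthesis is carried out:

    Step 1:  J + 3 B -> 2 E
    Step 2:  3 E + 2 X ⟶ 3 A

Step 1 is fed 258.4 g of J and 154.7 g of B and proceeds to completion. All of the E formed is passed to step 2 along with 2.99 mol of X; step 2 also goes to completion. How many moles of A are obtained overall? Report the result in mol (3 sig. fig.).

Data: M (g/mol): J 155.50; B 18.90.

3.32 mol

Step 1:
n(J) = 258.4 / 155.50 = 1.662 mol
n(B) = 154.7 / 18.90 = 8.185 mol
n/ν for J = 1.662/1 = 1.662
n/ν for B = 8.185/3 = 2.728
Smallest n/ν is J → limiting reagent.
n(E) produced = (2/1) × 1.662 = 3.324 mol
Step 2:
n(E) available = 3.324 mol
n(X) = 2.990 mol
n/ν for E = 3.324/3 = 1.108
n/ν for X = 2.990/2 = 1.495
Smallest n/ν is E → limiting reagent.
n(A) = (3/3) × 3.324 = 3.324 mol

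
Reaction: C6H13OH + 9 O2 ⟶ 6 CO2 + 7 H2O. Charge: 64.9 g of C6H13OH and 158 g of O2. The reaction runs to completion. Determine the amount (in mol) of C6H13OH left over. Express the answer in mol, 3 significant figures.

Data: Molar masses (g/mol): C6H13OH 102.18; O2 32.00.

n(C6H13OH) = 64.90 / 102.18 = 0.6352 mol
n(O2) = 158.0 / 32.00 = 4.938 mol
n/ν for C6H13OH = 0.6352/1 = 0.6352
n/ν for O2 = 4.938/9 = 0.5487
Smallest n/ν is O2 → limiting reagent.
C6H13OH consumed = (1/9) × 4.938 = 0.5487 mol
C6H13OH remaining = 0.6352 − 0.5487 = 0.08650 mol

0.0865 mol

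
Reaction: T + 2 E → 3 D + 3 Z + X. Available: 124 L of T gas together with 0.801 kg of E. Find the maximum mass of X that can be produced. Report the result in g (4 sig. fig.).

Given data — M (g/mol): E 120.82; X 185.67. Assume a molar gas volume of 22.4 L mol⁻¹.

n(T) = 124.0 / 22.4 = 5.536 mol
n(E) = 0.8010×1000 / 120.82 = 6.630 mol
n/ν → T: 5.536, E: 3.315; E is limiting.
n(X) = (1/2) × 6.630 = 3.315 mol
mass = 3.315 × 185.67 = 615.5 g

615.5 g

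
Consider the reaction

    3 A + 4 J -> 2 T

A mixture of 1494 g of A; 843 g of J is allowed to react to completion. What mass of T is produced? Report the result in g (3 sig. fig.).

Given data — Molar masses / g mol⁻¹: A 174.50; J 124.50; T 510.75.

n(A) = 1494 / 174.50 = 8.562 mol
n(J) = 843.0 / 124.50 = 6.771 mol
n/ν for A = 8.562/3 = 2.854
n/ν for J = 6.771/4 = 1.693
Smallest n/ν is J → limiting reagent.
n(T) = (2/4) × 6.771 = 3.386 mol
mass = 3.386 × 510.75 = 1729 g

1730 g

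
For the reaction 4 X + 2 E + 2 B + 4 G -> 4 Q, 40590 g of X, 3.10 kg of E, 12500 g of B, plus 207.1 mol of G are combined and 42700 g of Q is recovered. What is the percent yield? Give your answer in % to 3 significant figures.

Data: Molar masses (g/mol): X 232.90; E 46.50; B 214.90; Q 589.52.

n(X) = 40590 / 232.90 = 174.3 mol
n(E) = 3.100×1000 / 46.50 = 66.67 mol
n(B) = 12500 / 214.90 = 58.17 mol
n(G) = 207.1 mol
n/ν for X = 174.3/4 = 43.58
n/ν for E = 66.67/2 = 33.34
n/ν for B = 58.17/2 = 29.09
n/ν for G = 207.1/4 = 51.78
Smallest n/ν is B → limiting reagent.
theoretical n(Q) = (4/2) × 58.17 = 116.3 mol → 68560 g
% yield = 42700 / 68560 × 100 = 62.28 %

62.3 %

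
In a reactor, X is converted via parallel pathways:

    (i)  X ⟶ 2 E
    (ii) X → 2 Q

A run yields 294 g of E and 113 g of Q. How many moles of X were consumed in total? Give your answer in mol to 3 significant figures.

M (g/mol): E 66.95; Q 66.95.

n(E) = 294 / 66.95 = 4.391 mol
n(Q) = 113 / 66.95 = 1.688 mol
n(X) via (i) = (1/2)×4.391 = 2.196 mol
n(X) via (ii) = (1/2)×1.688 = 0.8440 mol
total n(X) = 2.196 + 0.8440 = 3.040 mol

3.04 mol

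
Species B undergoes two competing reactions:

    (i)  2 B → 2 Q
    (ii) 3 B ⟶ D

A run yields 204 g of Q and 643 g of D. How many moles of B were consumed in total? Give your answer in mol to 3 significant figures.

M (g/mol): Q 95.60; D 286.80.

n(Q) = 204 / 95.60 = 2.134 mol
n(D) = 643 / 286.80 = 2.242 mol
n(B) via (i) = (2/2)×2.134 = 2.134 mol
n(B) via (ii) = (3/1)×2.242 = 6.726 mol
total n(B) = 2.134 + 6.726 = 8.860 mol

8.86 mol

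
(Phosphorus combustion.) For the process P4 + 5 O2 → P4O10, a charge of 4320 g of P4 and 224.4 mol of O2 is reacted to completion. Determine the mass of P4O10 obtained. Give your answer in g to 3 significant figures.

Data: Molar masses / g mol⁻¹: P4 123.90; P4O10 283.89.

9900 g

n(P4) = 4320 / 123.90 = 34.87 mol
n(O2) = 224.4 mol
n/ν for P4 = 34.87/1 = 34.87
n/ν for O2 = 224.4/5 = 44.88
Smallest n/ν is P4 → limiting reagent.
n(P4O10) = (1/1) × 34.87 = 34.87 mol
mass = 34.87 × 283.89 = 9899 g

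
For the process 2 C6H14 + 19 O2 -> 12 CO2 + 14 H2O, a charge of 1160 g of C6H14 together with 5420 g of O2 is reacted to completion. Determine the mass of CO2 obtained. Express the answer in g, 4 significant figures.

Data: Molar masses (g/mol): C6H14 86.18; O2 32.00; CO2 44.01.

3554 g

n(C6H14) = 1160 / 86.18 = 13.46 mol
n(O2) = 5420 / 32.00 = 169.4 mol
n/ν for C6H14 = 13.46/2 = 6.730
n/ν for O2 = 169.4/19 = 8.916
Smallest n/ν is C6H14 → limiting reagent.
n(CO2) = (12/2) × 13.46 = 80.76 mol
mass = 80.76 × 44.01 = 3554 g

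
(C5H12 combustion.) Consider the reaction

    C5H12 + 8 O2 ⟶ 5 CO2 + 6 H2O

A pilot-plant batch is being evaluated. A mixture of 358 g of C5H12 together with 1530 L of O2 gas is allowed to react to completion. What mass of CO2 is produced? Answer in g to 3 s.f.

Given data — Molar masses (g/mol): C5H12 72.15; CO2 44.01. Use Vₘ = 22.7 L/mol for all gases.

n(C5H12) = 358.0 / 72.15 = 4.962 mol
n(O2) = 1530 / 22.7 = 67.40 mol
n/ν for C5H12 = 4.962/1 = 4.962
n/ν for O2 = 67.40/8 = 8.425
Smallest n/ν is C5H12 → limiting reagent.
n(CO2) = (5/1) × 4.962 = 24.81 mol
mass = 24.81 × 44.01 = 1092 g

1090 g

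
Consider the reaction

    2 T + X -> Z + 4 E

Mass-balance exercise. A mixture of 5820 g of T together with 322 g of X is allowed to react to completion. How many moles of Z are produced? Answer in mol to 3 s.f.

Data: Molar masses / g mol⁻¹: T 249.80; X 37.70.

8.54 mol

n(T) = 5820 / 249.80 = 23.30 mol
n(X) = 322.0 / 37.70 = 8.541 mol
n/ν → T: 11.65, X: 8.541; X is limiting.
n(Z) = (1/1) × 8.541 = 8.541 mol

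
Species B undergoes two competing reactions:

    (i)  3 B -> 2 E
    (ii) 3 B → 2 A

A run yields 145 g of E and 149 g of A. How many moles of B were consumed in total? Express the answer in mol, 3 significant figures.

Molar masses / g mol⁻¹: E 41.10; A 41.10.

n(E) = 145 / 41.10 = 3.528 mol
n(A) = 149 / 41.10 = 3.625 mol
n(B) via (i) = (3/2)×3.528 = 5.292 mol
n(B) via (ii) = (3/2)×3.625 = 5.438 mol
total n(B) = 5.292 + 5.438 = 10.73 mol

10.7 mol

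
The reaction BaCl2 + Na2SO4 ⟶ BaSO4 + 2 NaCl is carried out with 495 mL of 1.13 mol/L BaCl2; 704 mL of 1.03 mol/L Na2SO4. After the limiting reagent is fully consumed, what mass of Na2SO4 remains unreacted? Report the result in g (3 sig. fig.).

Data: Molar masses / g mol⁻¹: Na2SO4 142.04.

n(BaCl2) = 1.13 × 495.0/1000 = 0.5594 mol
n(Na2SO4) = 1.03 × 704.0/1000 = 0.7251 mol
n/ν for BaCl2 = 0.5594/1 = 0.5594
n/ν for Na2SO4 = 0.7251/1 = 0.7251
Smallest n/ν is BaCl2 → limiting reagent.
Na2SO4 consumed = (1/1) × 0.5594 = 0.5594 mol
Na2SO4 remaining = 0.7251 − 0.5594 = 0.1657 mol
mass = 0.1657 × 142.04 = 23.54 g

23.5 g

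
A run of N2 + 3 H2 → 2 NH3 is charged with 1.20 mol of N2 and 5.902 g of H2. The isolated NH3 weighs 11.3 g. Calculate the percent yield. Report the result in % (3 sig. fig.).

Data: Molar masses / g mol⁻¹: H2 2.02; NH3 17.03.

34.1 %

n(N2) = 1.200 mol
n(H2) = 5.902 / 2.02 = 2.922 mol
n/ν for N2 = 1.200/1 = 1.200
n/ν for H2 = 2.922/3 = 0.9740
Smallest n/ν is H2 → limiting reagent.
theoretical n(NH3) = (2/3) × 2.922 = 1.948 mol → 33.17 g
% yield = 11.3 / 33.17 × 100 = 34.07 %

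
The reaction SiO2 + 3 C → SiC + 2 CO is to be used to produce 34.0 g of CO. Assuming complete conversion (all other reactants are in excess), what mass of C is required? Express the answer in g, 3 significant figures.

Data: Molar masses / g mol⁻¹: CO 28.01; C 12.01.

n(CO) = 34.0 / 28.01 = 1.214 mol
n(C) = (3/2) × 1.214 = 1.821 mol
mass = 1.821 × 12.01 = 21.87 g

21.9 g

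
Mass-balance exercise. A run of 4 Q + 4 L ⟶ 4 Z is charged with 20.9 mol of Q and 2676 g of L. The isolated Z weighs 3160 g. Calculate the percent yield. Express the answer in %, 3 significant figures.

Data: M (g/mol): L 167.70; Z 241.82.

n(Q) = 20.90 mol
n(L) = 2676 / 167.70 = 15.96 mol
n/ν for Q = 20.90/4 = 5.225
n/ν for L = 15.96/4 = 3.990
Smallest n/ν is L → limiting reagent.
theoretical n(Z) = (4/4) × 15.96 = 15.96 mol → 3859 g
% yield = 3160 / 3859 × 100 = 81.89 %

81.9 %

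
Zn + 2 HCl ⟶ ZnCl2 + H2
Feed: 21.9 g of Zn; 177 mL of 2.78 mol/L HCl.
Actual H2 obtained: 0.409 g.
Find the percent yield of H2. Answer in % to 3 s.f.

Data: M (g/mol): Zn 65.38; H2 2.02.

n(Zn) = 21.90 / 65.38 = 0.3350 mol
n(HCl) = 2.78 × 177.0/1000 = 0.4921 mol
n/ν for Zn = 0.3350/1 = 0.3350
n/ν for HCl = 0.4921/2 = 0.2461
Smallest n/ν is HCl → limiting reagent.
theoretical n(H2) = (1/2) × 0.4921 = 0.2461 mol → 0.4971 g
% yield = 0.409 / 0.4971 × 100 = 82.28 %

82.3 %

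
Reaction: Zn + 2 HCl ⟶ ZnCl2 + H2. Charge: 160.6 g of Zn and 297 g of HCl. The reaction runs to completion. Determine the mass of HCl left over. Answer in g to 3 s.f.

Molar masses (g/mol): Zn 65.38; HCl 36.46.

n(Zn) = 160.6 / 65.38 = 2.456 mol
n(HCl) = 297.0 / 36.46 = 8.146 mol
n/ν → Zn: 2.456, HCl: 4.073; Zn is limiting.
HCl consumed = (2/1) × 2.456 = 4.912 mol
HCl remaining = 8.146 − 4.912 = 3.234 mol
mass = 3.234 × 36.46 = 117.9 g

118 g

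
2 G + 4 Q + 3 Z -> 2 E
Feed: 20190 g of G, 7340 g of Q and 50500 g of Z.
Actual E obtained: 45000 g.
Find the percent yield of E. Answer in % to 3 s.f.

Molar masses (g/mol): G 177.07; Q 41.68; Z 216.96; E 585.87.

87.2 %

n(G) = 20190 / 177.07 = 114.0 mol
n(Q) = 7340 / 41.68 = 176.1 mol
n(Z) = 50500 / 216.96 = 232.8 mol
n/ν for G = 114.0/2 = 57.00
n/ν for Q = 176.1/4 = 44.03
n/ν for Z = 232.8/3 = 77.60
Smallest n/ν is Q → limiting reagent.
theoretical n(E) = (2/4) × 176.1 = 88.05 mol → 51590 g
% yield = 45000 / 51590 × 100 = 87.23 %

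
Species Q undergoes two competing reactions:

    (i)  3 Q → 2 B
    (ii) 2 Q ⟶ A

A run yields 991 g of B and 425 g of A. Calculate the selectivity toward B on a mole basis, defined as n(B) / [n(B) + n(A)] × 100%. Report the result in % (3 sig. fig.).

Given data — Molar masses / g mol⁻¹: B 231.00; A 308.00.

75.7 %

n(B) = 991 / 231.00 = 4.290 mol
n(A) = 425 / 308.00 = 1.380 mol
selectivity = 4.290/(4.290+1.380) × 100 = 75.66 %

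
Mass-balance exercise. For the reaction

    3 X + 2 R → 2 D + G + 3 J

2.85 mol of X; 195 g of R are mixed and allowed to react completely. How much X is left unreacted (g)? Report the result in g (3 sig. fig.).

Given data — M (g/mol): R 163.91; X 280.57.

n(X) = 2.850 mol
n(R) = 195.0 / 163.91 = 1.190 mol
n/ν → X: 0.9500, R: 0.5950; R is limiting.
X consumed = (3/2) × 1.190 = 1.785 mol
X remaining = 2.850 − 1.785 = 1.065 mol
mass = 1.065 × 280.57 = 298.8 g

299 g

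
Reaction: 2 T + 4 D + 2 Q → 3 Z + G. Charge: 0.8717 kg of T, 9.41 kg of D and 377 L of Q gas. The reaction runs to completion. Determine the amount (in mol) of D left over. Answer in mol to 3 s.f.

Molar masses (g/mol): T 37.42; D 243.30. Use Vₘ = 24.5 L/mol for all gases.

7.90 mol

n(T) = 0.8717×1000 / 37.42 = 23.30 mol
n(D) = 9.410×1000 / 243.30 = 38.68 mol
n(Q) = 377.0 / 24.5 = 15.39 mol
n/ν for T = 23.30/2 = 11.65
n/ν for D = 38.68/4 = 9.670
n/ν for Q = 15.39/2 = 7.695
Smallest n/ν is Q → limiting reagent.
D consumed = (4/2) × 15.39 = 30.78 mol
D remaining = 38.68 − 30.78 = 7.900 mol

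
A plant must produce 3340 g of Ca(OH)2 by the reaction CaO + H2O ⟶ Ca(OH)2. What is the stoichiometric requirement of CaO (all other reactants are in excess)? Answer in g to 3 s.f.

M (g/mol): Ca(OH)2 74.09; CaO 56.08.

n(Ca(OH)2) = 3340 / 74.09 = 45.08 mol
n(CaO) = (1/1) × 45.08 = 45.08 mol
mass = 45.08 × 56.08 = 2528 g

2530 g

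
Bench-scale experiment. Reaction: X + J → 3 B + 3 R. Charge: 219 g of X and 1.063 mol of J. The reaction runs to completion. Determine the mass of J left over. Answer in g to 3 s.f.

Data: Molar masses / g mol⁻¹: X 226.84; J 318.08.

31.0 g

n(X) = 219.0 / 226.84 = 0.9654 mol
n(J) = 1.063 mol
n/ν → X: 0.9654, J: 1.063; X is limiting.
J consumed = (1/1) × 0.9654 = 0.9654 mol
J remaining = 1.063 − 0.9654 = 0.09760 mol
mass = 0.09760 × 318.08 = 31.04 g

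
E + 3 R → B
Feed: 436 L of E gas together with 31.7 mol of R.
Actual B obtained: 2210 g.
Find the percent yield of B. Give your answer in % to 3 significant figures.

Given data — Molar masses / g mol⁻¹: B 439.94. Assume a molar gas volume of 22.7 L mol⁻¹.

47.5 %

n(E) = 436.0 / 22.7 = 19.21 mol
n(R) = 31.70 mol
n/ν for E = 19.21/1 = 19.21
n/ν for R = 31.70/3 = 10.57
Smallest n/ν is R → limiting reagent.
theoretical n(B) = (1/3) × 31.70 = 10.57 mol → 4650 g
% yield = 2210 / 4650 × 100 = 47.53 %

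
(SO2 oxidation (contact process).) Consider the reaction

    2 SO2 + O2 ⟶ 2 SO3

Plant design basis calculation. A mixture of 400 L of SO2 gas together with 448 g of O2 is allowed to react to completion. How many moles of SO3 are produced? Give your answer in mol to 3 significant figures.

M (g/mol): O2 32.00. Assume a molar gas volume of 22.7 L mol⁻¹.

n(SO2) = 400.0 / 22.7 = 17.62 mol
n(O2) = 448.0 / 32.00 = 14.00 mol
n/ν → SO2: 8.810, O2: 14.00; SO2 is limiting.
n(SO3) = (2/2) × 17.62 = 17.62 mol

17.6 mol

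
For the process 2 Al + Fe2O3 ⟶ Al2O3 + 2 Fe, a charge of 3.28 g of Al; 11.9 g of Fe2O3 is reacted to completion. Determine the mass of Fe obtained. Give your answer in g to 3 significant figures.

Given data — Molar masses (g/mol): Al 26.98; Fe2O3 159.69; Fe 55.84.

n(Al) = 3.280 / 26.98 = 0.1216 mol
n(Fe2O3) = 11.90 / 159.69 = 0.07452 mol
n/ν → Al: 0.06080, Fe2O3: 0.07452; Al is limiting.
n(Fe) = (2/2) × 0.1216 = 0.1216 mol
mass = 0.1216 × 55.84 = 6.790 g

6.79 g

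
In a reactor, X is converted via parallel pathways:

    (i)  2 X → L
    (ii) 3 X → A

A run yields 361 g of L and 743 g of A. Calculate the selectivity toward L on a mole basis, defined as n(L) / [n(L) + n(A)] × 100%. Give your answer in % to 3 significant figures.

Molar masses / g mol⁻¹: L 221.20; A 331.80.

42.2 %

n(L) = 361 / 221.20 = 1.632 mol
n(A) = 743 / 331.80 = 2.239 mol
selectivity = 1.632/(1.632+2.239) × 100 = 42.16 %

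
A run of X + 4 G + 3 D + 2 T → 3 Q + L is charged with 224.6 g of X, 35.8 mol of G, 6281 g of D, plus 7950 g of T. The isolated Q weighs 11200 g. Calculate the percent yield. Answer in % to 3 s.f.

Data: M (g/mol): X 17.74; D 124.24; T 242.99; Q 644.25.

64.7 %

n(X) = 224.6 / 17.74 = 12.66 mol
n(G) = 35.80 mol
n(D) = 6281 / 124.24 = 50.56 mol
n(T) = 7950 / 242.99 = 32.72 mol
n/ν for X = 12.66/1 = 12.66
n/ν for G = 35.80/4 = 8.950
n/ν for D = 50.56/3 = 16.85
n/ν for T = 32.72/2 = 16.36
Smallest n/ν is G → limiting reagent.
theoretical n(Q) = (3/4) × 35.80 = 26.85 mol → 17300 g
% yield = 11200 / 17300 × 100 = 64.74 %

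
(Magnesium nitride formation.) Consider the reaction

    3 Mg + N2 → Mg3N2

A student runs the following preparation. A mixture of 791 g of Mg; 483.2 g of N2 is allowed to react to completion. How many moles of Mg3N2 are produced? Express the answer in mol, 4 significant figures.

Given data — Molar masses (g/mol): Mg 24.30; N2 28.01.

n(Mg) = 791.0 / 24.30 = 32.55 mol
n(N2) = 483.2 / 28.01 = 17.25 mol
n/ν for Mg = 32.55/3 = 10.85
n/ν for N2 = 17.25/1 = 17.25
Smallest n/ν is Mg → limiting reagent.
n(Mg3N2) = (1/3) × 32.55 = 10.85 mol

10.85 mol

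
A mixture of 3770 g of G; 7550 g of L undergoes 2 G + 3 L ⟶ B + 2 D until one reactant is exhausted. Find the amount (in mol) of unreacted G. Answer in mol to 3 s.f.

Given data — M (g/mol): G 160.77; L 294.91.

6.38 mol

n(G) = 3770 / 160.77 = 23.45 mol
n(L) = 7550 / 294.91 = 25.60 mol
n/ν for G = 23.45/2 = 11.73
n/ν for L = 25.60/3 = 8.533
Smallest n/ν is L → limiting reagent.
G consumed = (2/3) × 25.60 = 17.07 mol
G remaining = 23.45 − 17.07 = 6.380 mol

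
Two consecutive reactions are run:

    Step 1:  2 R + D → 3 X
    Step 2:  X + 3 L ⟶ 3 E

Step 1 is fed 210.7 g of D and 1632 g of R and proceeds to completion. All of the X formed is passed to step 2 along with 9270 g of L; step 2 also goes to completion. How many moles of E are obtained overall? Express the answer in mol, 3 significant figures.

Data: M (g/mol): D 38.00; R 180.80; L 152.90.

Step 1:
n(D) = 210.7 / 38.00 = 5.545 mol
n(R) = 1632 / 180.80 = 9.027 mol
n/ν for D = 5.545/1 = 5.545
n/ν for R = 9.027/2 = 4.514
Smallest n/ν is R → limiting reagent.
n(X) produced = (3/2) × 9.027 = 13.54 mol
Step 2:
n(X) available = 13.54 mol
n(L) = 9270 / 152.90 = 60.63 mol
n/ν for X = 13.54/1 = 13.54
n/ν for L = 60.63/3 = 20.21
Smallest n/ν is X → limiting reagent.
n(E) = (3/1) × 13.54 = 40.62 mol

40.6 mol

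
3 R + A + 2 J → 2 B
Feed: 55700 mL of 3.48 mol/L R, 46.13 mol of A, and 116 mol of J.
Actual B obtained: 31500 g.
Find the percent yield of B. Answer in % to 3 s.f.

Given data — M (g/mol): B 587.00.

58.2 %

n(R) = 3.48 × 55700/1000 = 193.8 mol
n(A) = 46.13 mol
n(J) = 116.0 mol
n/ν for R = 193.8/3 = 64.60
n/ν for A = 46.13/1 = 46.13
n/ν for J = 116.0/2 = 58.00
Smallest n/ν is A → limiting reagent.
theoretical n(B) = (2/1) × 46.13 = 92.26 mol → 54160 g
% yield = 31500 / 54160 × 100 = 58.16 %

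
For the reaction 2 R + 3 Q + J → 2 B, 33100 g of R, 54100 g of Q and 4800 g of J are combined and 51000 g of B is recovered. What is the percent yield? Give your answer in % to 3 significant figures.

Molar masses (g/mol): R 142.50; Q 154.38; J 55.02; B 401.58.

n(R) = 33100 / 142.50 = 232.3 mol
n(Q) = 54100 / 154.38 = 350.4 mol
n(J) = 4800 / 55.02 = 87.24 mol
n/ν for R = 232.3/2 = 116.2
n/ν for Q = 350.4/3 = 116.8
n/ν for J = 87.24/1 = 87.24
Smallest n/ν is J → limiting reagent.
theoretical n(B) = (2/1) × 87.24 = 174.5 mol → 70080 g
% yield = 51000 / 70080 × 100 = 72.77 %

72.8 %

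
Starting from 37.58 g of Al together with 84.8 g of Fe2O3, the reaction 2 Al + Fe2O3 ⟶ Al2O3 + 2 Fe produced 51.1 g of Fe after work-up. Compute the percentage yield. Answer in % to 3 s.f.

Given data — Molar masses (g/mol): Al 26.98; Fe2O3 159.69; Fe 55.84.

n(Al) = 37.58 / 26.98 = 1.393 mol
n(Fe2O3) = 84.80 / 159.69 = 0.5310 mol
n/ν for Al = 1.393/2 = 0.6965
n/ν for Fe2O3 = 0.5310/1 = 0.5310
Smallest n/ν is Fe2O3 → limiting reagent.
theoretical n(Fe) = (2/1) × 0.5310 = 1.062 mol → 59.30 g
% yield = 51.1 / 59.30 × 100 = 86.17 %

86.2 %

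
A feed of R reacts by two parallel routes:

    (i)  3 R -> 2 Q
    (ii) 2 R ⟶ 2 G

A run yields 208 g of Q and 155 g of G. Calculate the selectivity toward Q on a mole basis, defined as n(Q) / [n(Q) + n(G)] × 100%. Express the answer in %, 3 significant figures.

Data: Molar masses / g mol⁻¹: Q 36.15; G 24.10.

47.2 %

n(Q) = 208 / 36.15 = 5.754 mol
n(G) = 155 / 24.10 = 6.432 mol
selectivity = 5.754/(5.754+6.432) × 100 = 47.22 %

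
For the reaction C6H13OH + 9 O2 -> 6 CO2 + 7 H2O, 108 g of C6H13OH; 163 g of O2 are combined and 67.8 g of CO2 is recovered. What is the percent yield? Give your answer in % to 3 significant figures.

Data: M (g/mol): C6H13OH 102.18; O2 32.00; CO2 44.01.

45.4 %

n(C6H13OH) = 108.0 / 102.18 = 1.057 mol
n(O2) = 163.0 / 32.00 = 5.094 mol
n/ν for C6H13OH = 1.057/1 = 1.057
n/ν for O2 = 5.094/9 = 0.5660
Smallest n/ν is O2 → limiting reagent.
theoretical n(CO2) = (6/9) × 5.094 = 3.396 mol → 149.5 g
% yield = 67.8 / 149.5 × 100 = 45.35 %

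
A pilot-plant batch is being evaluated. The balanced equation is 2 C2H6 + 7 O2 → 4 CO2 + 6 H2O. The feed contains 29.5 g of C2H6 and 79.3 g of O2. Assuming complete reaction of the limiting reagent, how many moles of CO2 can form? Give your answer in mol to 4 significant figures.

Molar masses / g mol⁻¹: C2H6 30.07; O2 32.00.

n(C2H6) = 29.50 / 30.07 = 0.9810 mol
n(O2) = 79.30 / 32.00 = 2.478 mol
n/ν → C2H6: 0.4905, O2: 0.3540; O2 is limiting.
n(CO2) = (4/7) × 2.478 = 1.416 mol

1.416 mol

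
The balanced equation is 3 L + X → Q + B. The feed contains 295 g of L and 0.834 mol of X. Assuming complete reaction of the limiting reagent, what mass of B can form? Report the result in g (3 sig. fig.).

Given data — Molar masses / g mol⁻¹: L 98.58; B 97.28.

81.1 g

n(L) = 295.0 / 98.58 = 2.992 mol
n(X) = 0.8340 mol
n/ν for L = 2.992/3 = 0.9973
n/ν for X = 0.8340/1 = 0.8340
Smallest n/ν is X → limiting reagent.
n(B) = (1/1) × 0.8340 = 0.8340 mol
mass = 0.8340 × 97.28 = 81.13 g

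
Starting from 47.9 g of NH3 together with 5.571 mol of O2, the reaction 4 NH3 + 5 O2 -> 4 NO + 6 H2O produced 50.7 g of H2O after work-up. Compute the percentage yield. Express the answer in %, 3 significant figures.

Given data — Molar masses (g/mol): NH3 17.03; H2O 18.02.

66.7 %

n(NH3) = 47.90 / 17.03 = 2.813 mol
n(O2) = 5.571 mol
n/ν for NH3 = 2.813/4 = 0.7033
n/ν for O2 = 5.571/5 = 1.114
Smallest n/ν is NH3 → limiting reagent.
theoretical n(H2O) = (6/4) × 2.813 = 4.220 mol → 76.04 g
% yield = 50.7 / 76.04 × 100 = 66.68 %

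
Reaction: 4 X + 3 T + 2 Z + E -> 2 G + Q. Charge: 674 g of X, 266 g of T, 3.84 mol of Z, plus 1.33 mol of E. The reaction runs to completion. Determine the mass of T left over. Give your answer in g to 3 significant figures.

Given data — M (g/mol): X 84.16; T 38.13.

n(X) = 674.0 / 84.16 = 8.009 mol
n(T) = 266.0 / 38.13 = 6.976 mol
n(Z) = 3.840 mol
n(E) = 1.330 mol
n/ν → X: 2.002, T: 2.325, Z: 1.920, E: 1.330; E is limiting.
T consumed = (3/1) × 1.330 = 3.990 mol
T remaining = 6.976 − 3.990 = 2.986 mol
mass = 2.986 × 38.13 = 113.9 g

114 g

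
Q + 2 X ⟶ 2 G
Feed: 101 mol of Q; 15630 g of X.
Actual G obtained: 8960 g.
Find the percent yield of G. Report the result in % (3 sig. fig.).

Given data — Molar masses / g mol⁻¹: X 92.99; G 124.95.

42.7 %

n(Q) = 101.0 mol
n(X) = 15630 / 92.99 = 168.1 mol
n/ν for Q = 101.0/1 = 101.0
n/ν for X = 168.1/2 = 84.05
Smallest n/ν is X → limiting reagent.
theoretical n(G) = (2/2) × 168.1 = 168.1 mol → 21000 g
% yield = 8960 / 21000 × 100 = 42.67 %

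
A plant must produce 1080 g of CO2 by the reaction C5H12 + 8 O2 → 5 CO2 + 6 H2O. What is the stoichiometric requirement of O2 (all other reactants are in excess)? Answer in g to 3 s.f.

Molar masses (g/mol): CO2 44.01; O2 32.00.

1260 g

n(CO2) = 1080 / 44.01 = 24.54 mol
n(O2) = (8/5) × 24.54 = 39.26 mol
mass = 39.26 × 32.00 = 1256 g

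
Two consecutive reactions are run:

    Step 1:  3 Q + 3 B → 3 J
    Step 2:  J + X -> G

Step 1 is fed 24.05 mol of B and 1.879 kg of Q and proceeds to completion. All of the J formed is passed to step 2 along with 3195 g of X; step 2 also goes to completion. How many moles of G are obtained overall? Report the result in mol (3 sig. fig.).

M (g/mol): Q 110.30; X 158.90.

Step 1:
n(B) = 24.05 mol
n(Q) = 1.879×1000 / 110.30 = 17.04 mol
n/ν for B = 24.05/3 = 8.017
n/ν for Q = 17.04/3 = 5.680
Smallest n/ν is Q → limiting reagent.
n(J) produced = (3/3) × 17.04 = 17.04 mol
Step 2:
n(J) available = 17.04 mol
n(X) = 3195 / 158.90 = 20.11 mol
n/ν for J = 17.04/1 = 17.04
n/ν for X = 20.11/1 = 20.11
Smallest n/ν is J → limiting reagent.
n(G) = (1/1) × 17.04 = 17.04 mol

17.0 mol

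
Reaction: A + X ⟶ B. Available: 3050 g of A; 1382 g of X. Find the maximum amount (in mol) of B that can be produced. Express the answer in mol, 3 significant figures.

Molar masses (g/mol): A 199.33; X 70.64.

n(A) = 3050 / 199.33 = 15.30 mol
n(X) = 1382 / 70.64 = 19.56 mol
n/ν for A = 15.30/1 = 15.30
n/ν for X = 19.56/1 = 19.56
Smallest n/ν is A → limiting reagent.
n(B) = (1/1) × 15.30 = 15.30 mol

15.3 mol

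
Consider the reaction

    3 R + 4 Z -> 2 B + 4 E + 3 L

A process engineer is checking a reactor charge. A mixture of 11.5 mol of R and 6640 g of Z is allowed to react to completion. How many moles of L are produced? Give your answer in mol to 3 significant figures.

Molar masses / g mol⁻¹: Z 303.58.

11.5 mol

n(R) = 11.50 mol
n(Z) = 6640 / 303.58 = 21.87 mol
n/ν for R = 11.50/3 = 3.833
n/ν for Z = 21.87/4 = 5.468
Smallest n/ν is R → limiting reagent.
n(L) = (3/3) × 11.50 = 11.50 mol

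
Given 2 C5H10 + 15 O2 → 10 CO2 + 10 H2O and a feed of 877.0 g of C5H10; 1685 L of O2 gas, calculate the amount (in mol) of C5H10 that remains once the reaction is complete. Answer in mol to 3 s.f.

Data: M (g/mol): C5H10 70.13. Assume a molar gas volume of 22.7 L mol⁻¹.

n(C5H10) = 877.0 / 70.13 = 12.51 mol
n(O2) = 1685 / 22.7 = 74.23 mol
n/ν → C5H10: 6.255, O2: 4.949; O2 is limiting.
C5H10 consumed = (2/15) × 74.23 = 9.897 mol
C5H10 remaining = 12.51 − 9.897 = 2.613 mol

2.61 mol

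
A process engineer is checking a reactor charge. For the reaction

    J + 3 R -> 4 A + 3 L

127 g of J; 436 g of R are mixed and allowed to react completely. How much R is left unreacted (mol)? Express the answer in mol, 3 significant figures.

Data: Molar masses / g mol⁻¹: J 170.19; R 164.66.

n(J) = 127.0 / 170.19 = 0.7462 mol
n(R) = 436.0 / 164.66 = 2.648 mol
n/ν for J = 0.7462/1 = 0.7462
n/ν for R = 2.648/3 = 0.8827
Smallest n/ν is J → limiting reagent.
R consumed = (3/1) × 0.7462 = 2.239 mol
R remaining = 2.648 − 2.239 = 0.4090 mol

0.409 mol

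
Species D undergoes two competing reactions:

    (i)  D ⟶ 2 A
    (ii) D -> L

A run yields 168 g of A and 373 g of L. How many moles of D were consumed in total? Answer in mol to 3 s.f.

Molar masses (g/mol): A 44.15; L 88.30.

n(A) = 168 / 44.15 = 3.805 mol
n(L) = 373 / 88.30 = 4.224 mol
n(D) via (i) = (1/2)×3.805 = 1.903 mol
n(D) via (ii) = (1/1)×4.224 = 4.224 mol
total n(D) = 1.903 + 4.224 = 6.127 mol

6.13 mol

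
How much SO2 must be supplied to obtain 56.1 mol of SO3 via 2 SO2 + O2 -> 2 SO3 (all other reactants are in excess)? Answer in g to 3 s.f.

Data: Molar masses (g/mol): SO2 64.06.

3590 g

n(SO3) = 56.10 mol
n(SO2) = (2/2) × 56.10 = 56.10 mol
mass = 56.10 × 64.06 = 3594 g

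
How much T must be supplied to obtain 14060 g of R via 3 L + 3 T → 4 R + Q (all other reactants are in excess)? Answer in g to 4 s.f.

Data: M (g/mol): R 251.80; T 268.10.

11230 g

n(R) = 14060 / 251.80 = 55.84 mol
n(T) = (3/4) × 55.84 = 41.88 mol
mass = 41.88 × 268.10 = 11230 g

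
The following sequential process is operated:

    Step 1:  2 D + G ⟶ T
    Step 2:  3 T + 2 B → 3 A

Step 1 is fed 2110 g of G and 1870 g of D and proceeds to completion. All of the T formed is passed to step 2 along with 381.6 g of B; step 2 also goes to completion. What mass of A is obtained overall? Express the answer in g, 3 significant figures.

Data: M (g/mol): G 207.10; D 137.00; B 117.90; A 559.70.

2720 g

Step 1:
n(G) = 2110 / 207.10 = 10.19 mol
n(D) = 1870 / 137.00 = 13.65 mol
n/ν → G: 10.19, D: 6.825; D is limiting.
n(T) produced = (1/2) × 13.65 = 6.825 mol
Step 2:
n(T) available = 6.825 mol
n(B) = 381.6 / 117.90 = 3.237 mol
n/ν → T: 2.275, B: 1.619; B is limiting.
n(A) = (3/2) × 3.237 = 4.856 mol
mass = 4.856 × 559.70 = 2718 g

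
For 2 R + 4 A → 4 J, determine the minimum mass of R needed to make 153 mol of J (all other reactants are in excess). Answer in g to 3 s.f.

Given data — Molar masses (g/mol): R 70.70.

n(J) = 153.0 mol
n(R) = (2/4) × 153.0 = 76.50 mol
mass = 76.50 × 70.70 = 5409 g

5410 g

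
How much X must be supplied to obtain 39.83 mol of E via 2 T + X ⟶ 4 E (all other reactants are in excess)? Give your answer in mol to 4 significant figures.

n(E) = 39.83 mol
n(X) = (1/4) × 39.83 = 9.958 mol

9.958 mol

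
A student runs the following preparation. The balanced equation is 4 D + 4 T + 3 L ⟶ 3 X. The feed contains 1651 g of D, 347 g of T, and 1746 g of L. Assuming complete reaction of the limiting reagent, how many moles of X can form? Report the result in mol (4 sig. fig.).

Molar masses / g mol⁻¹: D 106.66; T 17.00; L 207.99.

8.395 mol

n(D) = 1651 / 106.66 = 15.48 mol
n(T) = 347.0 / 17.00 = 20.41 mol
n(L) = 1746 / 207.99 = 8.395 mol
n/ν → D: 3.870, T: 5.103, L: 2.798; L is limiting.
n(X) = (3/3) × 8.395 = 8.395 mol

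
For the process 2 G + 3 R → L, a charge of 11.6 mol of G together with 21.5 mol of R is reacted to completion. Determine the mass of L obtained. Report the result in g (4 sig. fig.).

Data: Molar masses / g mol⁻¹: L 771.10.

4472 g

n(G) = 11.60 mol
n(R) = 21.50 mol
n/ν for G = 11.60/2 = 5.800
n/ν for R = 21.50/3 = 7.167
Smallest n/ν is G → limiting reagent.
n(L) = (1/2) × 11.60 = 5.800 mol
mass = 5.800 × 771.10 = 4472 g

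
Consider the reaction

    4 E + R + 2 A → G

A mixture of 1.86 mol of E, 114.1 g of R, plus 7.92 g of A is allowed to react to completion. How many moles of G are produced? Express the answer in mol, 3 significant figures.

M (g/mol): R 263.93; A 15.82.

0.250 mol

n(E) = 1.860 mol
n(R) = 114.1 / 263.93 = 0.4323 mol
n(A) = 7.920 / 15.82 = 0.5006 mol
n/ν for E = 1.860/4 = 0.4650
n/ν for R = 0.4323/1 = 0.4323
n/ν for A = 0.5006/2 = 0.2503
Smallest n/ν is A → limiting reagent.
n(G) = (1/2) × 0.5006 = 0.2503 mol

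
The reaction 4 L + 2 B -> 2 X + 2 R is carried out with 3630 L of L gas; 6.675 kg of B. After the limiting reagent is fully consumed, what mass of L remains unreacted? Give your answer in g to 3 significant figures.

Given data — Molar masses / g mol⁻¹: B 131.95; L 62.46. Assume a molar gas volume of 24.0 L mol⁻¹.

n(L) = 3630 / 24.0 = 151.3 mol
n(B) = 6.675×1000 / 131.95 = 50.59 mol
n/ν for L = 151.3/4 = 37.83
n/ν for B = 50.59/2 = 25.30
Smallest n/ν is B → limiting reagent.
L consumed = (4/2) × 50.59 = 101.2 mol
L remaining = 151.3 − 101.2 = 50.10 mol
mass = 50.10 × 62.46 = 3129 g

3130 g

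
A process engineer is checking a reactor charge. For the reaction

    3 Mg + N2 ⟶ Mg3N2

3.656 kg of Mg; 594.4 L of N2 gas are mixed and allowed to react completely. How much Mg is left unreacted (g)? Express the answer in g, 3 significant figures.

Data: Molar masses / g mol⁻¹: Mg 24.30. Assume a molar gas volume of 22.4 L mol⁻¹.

n(Mg) = 3.656×1000 / 24.30 = 150.5 mol
n(N2) = 594.4 / 22.4 = 26.54 mol
n/ν → Mg: 50.17, N2: 26.54; N2 is limiting.
Mg consumed = (3/1) × 26.54 = 79.62 mol
Mg remaining = 150.5 − 79.62 = 70.88 mol
mass = 70.88 × 24.30 = 1722 g

1720 g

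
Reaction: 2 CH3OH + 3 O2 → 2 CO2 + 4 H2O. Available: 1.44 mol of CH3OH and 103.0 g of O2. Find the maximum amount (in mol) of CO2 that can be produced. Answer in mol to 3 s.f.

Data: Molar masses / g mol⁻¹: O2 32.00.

n(CH3OH) = 1.440 mol
n(O2) = 103.0 / 32.00 = 3.219 mol
n/ν → CH3OH: 0.7200, O2: 1.073; CH3OH is limiting.
n(CO2) = (2/2) × 1.440 = 1.440 mol

1.44 mol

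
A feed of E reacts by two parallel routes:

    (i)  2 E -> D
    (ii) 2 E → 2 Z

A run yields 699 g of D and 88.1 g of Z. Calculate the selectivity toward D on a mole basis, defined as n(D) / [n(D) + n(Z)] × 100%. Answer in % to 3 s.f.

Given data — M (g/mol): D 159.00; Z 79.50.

n(D) = 699 / 159.00 = 4.396 mol
n(Z) = 88.1 / 79.50 = 1.108 mol
selectivity = 4.396/(4.396+1.108) × 100 = 79.87 %

79.9 %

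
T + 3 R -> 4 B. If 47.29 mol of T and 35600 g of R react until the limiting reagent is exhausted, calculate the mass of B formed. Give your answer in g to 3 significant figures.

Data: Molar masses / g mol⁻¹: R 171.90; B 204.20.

n(T) = 47.29 mol
n(R) = 35600 / 171.90 = 207.1 mol
n/ν for T = 47.29/1 = 47.29
n/ν for R = 207.1/3 = 69.03
Smallest n/ν is T → limiting reagent.
n(B) = (4/1) × 47.29 = 189.2 mol
mass = 189.2 × 204.20 = 38630 g

38600 g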